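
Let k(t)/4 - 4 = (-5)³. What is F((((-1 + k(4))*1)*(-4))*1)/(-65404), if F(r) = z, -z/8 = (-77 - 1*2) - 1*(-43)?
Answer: -72/16351 ≈ -0.0044034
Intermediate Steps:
k(t) = -484 (k(t) = 16 + 4*(-5)³ = 16 + 4*(-125) = 16 - 500 = -484)
z = 288 (z = -8*((-77 - 1*2) - 1*(-43)) = -8*((-77 - 2) + 43) = -8*(-79 + 43) = -8*(-36) = 288)
F(r) = 288
F((((-1 + k(4))*1)*(-4))*1)/(-65404) = 288/(-65404) = 288*(-1/65404) = -72/16351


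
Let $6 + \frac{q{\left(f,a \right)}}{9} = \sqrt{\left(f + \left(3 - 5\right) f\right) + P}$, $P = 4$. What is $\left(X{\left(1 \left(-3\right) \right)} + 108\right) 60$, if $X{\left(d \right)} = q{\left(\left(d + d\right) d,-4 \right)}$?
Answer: $3240 + 540 i \sqrt{14} \approx 3240.0 + 2020.5 i$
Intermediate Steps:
$q{\left(f,a \right)} = -54 + 9 \sqrt{4 - f}$ ($q{\left(f,a \right)} = -54 + 9 \sqrt{\left(f + \left(3 - 5\right) f\right) + 4} = -54 + 9 \sqrt{\left(f - 2 f\right) + 4} = -54 + 9 \sqrt{- f + 4} = -54 + 9 \sqrt{4 - f}$)
$X{\left(d \right)} = -54 + 9 \sqrt{4 - 2 d^{2}}$ ($X{\left(d \right)} = -54 + 9 \sqrt{4 - \left(d + d\right) d} = -54 + 9 \sqrt{4 - 2 d d} = -54 + 9 \sqrt{4 - 2 d^{2}}$)
$\left(X{\left(1 \left(-3\right) \right)} + 108\right) 60 = \left(\left(-54 + 9 \sqrt{4 - 2 \left(1 \left(-3\right)\right)^{2}}\right) + 108\right) 60 = \left(\left(-54 + 9 \sqrt{4 - 2 \left(-3\right)^{2}}\right) + 108\right) 60 = \left(\left(-54 + 9 \sqrt{4 - 18}\right) + 108\right) 60 = \left(\left(-54 + 9 \sqrt{-14}\right) + 108\right) 60 = \left(\left(-54 + 9 i \sqrt{14}\right) + 108\right) 60 = \left(54 + 9 i \sqrt{14}\right) 60 = 3240 + 540 i \sqrt{14}$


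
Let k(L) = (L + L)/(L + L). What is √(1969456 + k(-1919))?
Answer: 7*√40193 ≈ 1403.4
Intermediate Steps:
k(L) = 1 (k(L) = (2*L)/((2*L)) = (2*L)*(1/(2*L)) = 1)
√(1969456 + k(-1919)) = √(1969456 + 1) = √1969457 = 7*√40193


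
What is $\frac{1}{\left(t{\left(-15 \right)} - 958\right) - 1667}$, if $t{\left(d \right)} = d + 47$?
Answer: $- \frac{1}{2593} \approx -0.00038565$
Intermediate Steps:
$t{\left(d \right)} = 47 + d$
$\frac{1}{\left(t{\left(-15 \right)} - 958\right) - 1667} = \frac{1}{\left(\left(47 - 15\right) - 958\right) - 1667} = \frac{1}{\left(32 - 958\right) - 1667} = \frac{1}{-926 - 1667} = \frac{1}{-2593} = - \frac{1}{2593}$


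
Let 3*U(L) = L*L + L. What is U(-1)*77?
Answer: 0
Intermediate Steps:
U(L) = L/3 + L²/3 (U(L) = (L*L + L)/3 = (L² + L)/3 = (L + L²)/3 = L/3 + L²/3)
U(-1)*77 = ((⅓)*(-1)*(1 - 1))*77 = ((⅓)*(-1)*0)*77 = 0*77 = 0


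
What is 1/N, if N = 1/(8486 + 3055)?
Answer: 11541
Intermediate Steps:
N = 1/11541 ≈ 8.6648e-5
1/N = 1/(1/11541) = 11541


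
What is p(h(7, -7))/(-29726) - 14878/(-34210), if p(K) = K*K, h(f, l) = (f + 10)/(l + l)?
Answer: 43336872599/99658793080 ≈ 0.43485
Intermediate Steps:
h(f, l) = (10 + f)/(2*l) (h(f, l) = (10 + f)/((2*l)) = (10 + f)*(1/(2*l)) = (10 + f)/(2*l))
p(K) = K²
p(h(7, -7))/(-29726) - 14878/(-34210) = ((½)*(10 + 7)/(-7))²/(-29726) - 14878/(-34210) = ((½)*(-⅐)*17)²*(-1/29726) - 14878*(-1/34210) = (-17/14)²*(-1/29726) + 7439/17105 = (289/196)*(-1/29726) + 7439/17105 = -289/5826296 + 7439/17105 = 43336872599/99658793080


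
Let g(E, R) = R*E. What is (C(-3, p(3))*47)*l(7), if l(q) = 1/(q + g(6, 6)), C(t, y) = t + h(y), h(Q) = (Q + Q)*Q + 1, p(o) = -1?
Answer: 0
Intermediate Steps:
h(Q) = 1 + 2*Q² (h(Q) = (2*Q)*Q + 1 = 2*Q² + 1 = 1 + 2*Q²)
g(E, R) = E*R
C(t, y) = 1 + t + 2*y² (C(t, y) = t + (1 + 2*y²) = 1 + t + 2*y²)
l(q) = 1/(36 + q) (l(q) = 1/(q + 6*6) = 1/(q + 36) = 1/(36 + q))
(C(-3, p(3))*47)*l(7) = ((1 - 3 + 2*(-1)²)*47)/(36 + 7) = ((1 - 3 + 2*1)*47)/43 = ((1 - 3 + 2)*47)*(1/43) = (0*47)*(1/43) = 0*(1/43) = 0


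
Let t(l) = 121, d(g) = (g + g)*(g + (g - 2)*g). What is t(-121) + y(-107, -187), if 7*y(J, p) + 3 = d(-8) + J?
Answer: -415/7 ≈ -59.286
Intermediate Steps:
d(g) = 2*g*(g + g*(-2 + g)) (d(g) = (2*g)*(g + (-2 + g)*g) = (2*g)*(g + g*(-2 + g)) = 2*g*(g + g*(-2 + g)))
y(J, p) = -165 + J/7 (y(J, p) = -3/7 + (2*(-8)²*(-1 - 8) + J)/7 = -3/7 + (2*64*(-9) + J)/7 = -3/7 + (-1152 + J)/7 = -3/7 + (-1152/7 + J/7) = -165 + J/7)
t(-121) + y(-107, -187) = 121 + (-165 + (⅐)*(-107)) = 121 + (-165 - 107/7) = 121 - 1262/7 = -415/7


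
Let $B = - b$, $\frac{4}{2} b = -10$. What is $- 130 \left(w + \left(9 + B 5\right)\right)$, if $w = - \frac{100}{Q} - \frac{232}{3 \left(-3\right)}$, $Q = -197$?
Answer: $- \frac{13895180}{1773} \approx -7837.1$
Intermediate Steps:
$b = -5$ ($b = \frac{1}{2} \left(-10\right) = -5$)
$B = 5$ ($B = \left(-1\right) \left(-5\right) = 5$)
$w = \frac{46604}{1773}$ ($w = - \frac{100}{-197} - \frac{232}{3 \left(-3\right)} = \left(-100\right) \left(- \frac{1}{197}\right) - \frac{232}{-9} = \frac{100}{197} - - \frac{232}{9} = \frac{100}{197} + \frac{232}{9} = \frac{46604}{1773} \approx 26.285$)
$- 130 \left(w + \left(9 + B 5\right)\right) = - 130 \left(\frac{46604}{1773} + \left(9 + 5 \cdot 5\right)\right) = - 130 \left(\frac{46604}{1773} + \left(9 + 25\right)\right) = - 130 \left(\frac{46604}{1773} + 34\right) = \left(-130\right) \frac{106886}{1773} = - \frac{13895180}{1773}$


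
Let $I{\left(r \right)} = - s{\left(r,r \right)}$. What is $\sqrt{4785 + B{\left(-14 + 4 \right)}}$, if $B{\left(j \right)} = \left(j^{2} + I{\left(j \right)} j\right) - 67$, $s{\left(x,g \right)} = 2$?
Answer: $\sqrt{4838} \approx 69.556$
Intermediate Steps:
$I{\left(r \right)} = -2$ ($I{\left(r \right)} = \left(-1\right) 2 = -2$)
$B{\left(j \right)} = -67 + j^{2} - 2 j$ ($B{\left(j \right)} = \left(j^{2} - 2 j\right) - 67 = -67 + j^{2} - 2 j$)
$\sqrt{4785 + B{\left(-14 + 4 \right)}} = \sqrt{4785 - \left(67 - \left(-14 + 4\right)^{2} + 2 \left(-14 + 4\right)\right)} = \sqrt{4785 - \left(47 - 100\right)} = \sqrt{4785 + \left(-67 + 100 + 20\right)} = \sqrt{4785 + 53} = \sqrt{4838}$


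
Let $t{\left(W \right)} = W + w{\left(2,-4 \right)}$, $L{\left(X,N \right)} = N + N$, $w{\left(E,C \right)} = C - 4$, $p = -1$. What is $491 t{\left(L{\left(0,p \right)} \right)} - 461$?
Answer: $-5371$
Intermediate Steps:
$w{\left(E,C \right)} = -4 + C$
$L{\left(X,N \right)} = 2 N$
$t{\left(W \right)} = -8 + W$ ($t{\left(W \right)} = W - 8 = -8 + W$)
$491 t{\left(L{\left(0,p \right)} \right)} - 461 = 491 \left(-8 + 2 \left(-1\right)\right) - 461 = 491 \left(-8 - 2\right) - 461 = 491 \left(-10\right) - 461 = -4910 - 461 = -5371$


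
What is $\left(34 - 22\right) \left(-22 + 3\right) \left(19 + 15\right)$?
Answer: $-7752$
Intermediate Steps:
$\left(34 - 22\right) \left(-22 + 3\right) \left(19 + 15\right) = 12 \left(\left(-19\right) 34\right) = 12 \left(-646\right) = -7752$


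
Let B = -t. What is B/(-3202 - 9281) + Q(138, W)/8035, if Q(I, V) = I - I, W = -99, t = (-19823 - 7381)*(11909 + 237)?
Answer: -110139928/4161 ≈ -26470.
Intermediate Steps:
t = -330419784 (t = -27204*12146 = -330419784)
Q(I, V) = 0
B = 330419784 (B = -1*(-330419784) = 330419784)
B/(-3202 - 9281) + Q(138, W)/8035 = 330419784/(-3202 - 9281) + 0/8035 = 330419784/(-12483) + 0*(1/8035) = 330419784*(-1/12483) + 0 = -110139928/4161 + 0 = -110139928/4161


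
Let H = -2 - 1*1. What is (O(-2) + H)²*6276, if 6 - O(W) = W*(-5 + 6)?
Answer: 156900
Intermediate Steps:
O(W) = 6 - W (O(W) = 6 - W*(-5 + 6) = 6 - W)
H = -3 (H = -2 - 1 = -3)
(O(-2) + H)²*6276 = ((6 - 1*(-2)) - 3)²*6276 = ((6 + 2) - 3)²*6276 = (8 - 3)²*6276 = 5²*6276 = 25*6276 = 156900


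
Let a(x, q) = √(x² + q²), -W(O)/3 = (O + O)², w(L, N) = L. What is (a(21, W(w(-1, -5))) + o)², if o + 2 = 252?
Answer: 63085 + 1500*√65 ≈ 75178.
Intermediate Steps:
o = 250 (o = -2 + 252 = 250)
W(O) = -12*O² (W(O) = -3*(O + O)² = -3*4*O² = -12*O²)
a(x, q) = √(q² + x²)
(a(21, W(w(-1, -5))) + o)² = (√((-12*(-1)²)² + 21²) + 250)² = (√((-12*1)² + 441) + 250)² = (√((-12)² + 441) + 250)² = (√(144 + 441) + 250)² = (√585 + 250)² = (3*√65 + 250)² = (250 + 3*√65)²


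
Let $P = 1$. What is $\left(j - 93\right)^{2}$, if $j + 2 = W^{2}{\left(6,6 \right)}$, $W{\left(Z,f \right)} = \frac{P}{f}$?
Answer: $\frac{11689561}{1296} \approx 9019.7$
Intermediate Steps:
$W{\left(Z,f \right)} = \frac{1}{f}$ ($W{\left(Z,f \right)} = 1 \frac{1}{f} = \frac{1}{f}$)
$j = - \frac{71}{36}$ ($j = -2 + \left(\frac{1}{6}\right)^{2} = -2 + \frac{1}{36} = - \frac{71}{36} \approx -1.9722$)
$\left(j - 93\right)^{2} = \left(- \frac{71}{36} - 93\right)^{2} = \left(- \frac{3419}{36}\right)^{2} = \frac{11689561}{1296}$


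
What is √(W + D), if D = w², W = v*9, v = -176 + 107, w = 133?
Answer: 2*√4267 ≈ 130.64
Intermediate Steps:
v = -69
W = -621 (W = -69*9 = -621)
D = 17689 (D = 133² = 17689)
√(W + D) = √(-621 + 17689) = √17068 = 2*√4267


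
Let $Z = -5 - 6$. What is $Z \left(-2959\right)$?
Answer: $32549$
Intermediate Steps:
$Z = -11$ ($Z = -5 - 6 = -11$)
$Z \left(-2959\right) = \left(-11\right) \left(-2959\right) = 32549$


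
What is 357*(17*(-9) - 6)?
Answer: -56763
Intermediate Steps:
357*(17*(-9) - 6) = 357*(-153 - 6) = 357*(-159) = -56763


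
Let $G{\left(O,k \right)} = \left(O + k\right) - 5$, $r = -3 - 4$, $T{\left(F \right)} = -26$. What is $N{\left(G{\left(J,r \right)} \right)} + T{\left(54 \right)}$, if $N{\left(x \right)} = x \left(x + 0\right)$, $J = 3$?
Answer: $55$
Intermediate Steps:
$r = -7$ ($r = -3 - 4 = -7$)
$G{\left(O,k \right)} = -5 + O + k$
$N{\left(x \right)} = x^{2}$ ($N{\left(x \right)} = x x = x^{2}$)
$N{\left(G{\left(J,r \right)} \right)} + T{\left(54 \right)} = \left(-5 + 3 - 7\right)^{2} - 26 = \left(-9\right)^{2} - 26 = 81 - 26 = 55$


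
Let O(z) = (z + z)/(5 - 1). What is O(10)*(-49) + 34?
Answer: -211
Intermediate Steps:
O(z) = z/2 (O(z) = (2*z)/4 = (2*z)*(1/4) = z/2)
O(10)*(-49) + 34 = ((1/2)*10)*(-49) + 34 = 5*(-49) + 34 = -245 + 34 = -211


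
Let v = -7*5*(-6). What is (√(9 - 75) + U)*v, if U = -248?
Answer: -52080 + 210*I*√66 ≈ -52080.0 + 1706.0*I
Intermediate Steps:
v = 210 (v = -35*(-6) = 210)
(√(9 - 75) + U)*v = (√(9 - 75) - 248)*210 = (√(-66) - 248)*210 = (I*√66 - 248)*210 = (-248 + I*√66)*210 = -52080 + 210*I*√66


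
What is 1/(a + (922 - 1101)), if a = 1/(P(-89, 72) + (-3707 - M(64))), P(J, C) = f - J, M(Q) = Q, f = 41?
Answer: -3641/651740 ≈ -0.0055866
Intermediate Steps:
P(J, C) = 41 - J
a = -1/3641 (a = 1/((41 - 1*(-89)) + (-3707 - 1*64)) = 1/((41 + 89) + (-3707 - 64)) = 1/(130 - 3771) = 1/(-3641) = -1/3641 ≈ -0.00027465)
1/(a + (922 - 1101)) = 1/(-1/3641 + (922 - 1101)) = 1/(-1/3641 - 179) = 1/(-651740/3641) = -3641/651740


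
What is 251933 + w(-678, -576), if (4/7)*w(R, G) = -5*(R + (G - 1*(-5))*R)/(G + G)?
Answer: 32623149/128 ≈ 2.5487e+5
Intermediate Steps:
w(R, G) = -35*(R + R*(5 + G))/(8*G) (w(R, G) = 7*(-5*(R + (G - 1*(-5))*R)/(G + G))/4 = 7*(-5*(R + (G + 5)*R)/(2*G))/4 = 7*(-5*(R + (5 + G)*R)*1/(2*G))/4 = 7*(-5*(R + R*(5 + G))*1/(2*G))/4 = 7*(-5*(R + R*(5 + G))/(2*G))/4 = -35*(R + R*(5 + G))/(8*G))
251933 + w(-678, -576) = 251933 - 35/8*(-678)*(6 - 576)/(-576) = 251933 - 35/8*(-678)*(-1/576)*(-570) = 251933 + 375725/128 = 32623149/128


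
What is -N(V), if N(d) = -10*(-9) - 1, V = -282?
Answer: -89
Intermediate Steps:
N(d) = 89 (N(d) = 90 - 1 = 89)
-N(V) = -1*89 = -89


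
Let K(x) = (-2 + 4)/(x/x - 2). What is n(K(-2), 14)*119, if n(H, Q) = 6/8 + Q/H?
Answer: -2975/4 ≈ -743.75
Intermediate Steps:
K(x) = -2 (K(x) = 2/(1 - 2) = 2/(-1) = 2*(-1) = -2)
n(H, Q) = 3/4 + Q/H (n(H, Q) = 6*(1/8) + Q/H = 3/4 + Q/H)
n(K(-2), 14)*119 = (3/4 + 14/(-2))*119 = (3/4 + 14*(-1/2))*119 = (3/4 - 7)*119 = -25/4*119 = -2975/4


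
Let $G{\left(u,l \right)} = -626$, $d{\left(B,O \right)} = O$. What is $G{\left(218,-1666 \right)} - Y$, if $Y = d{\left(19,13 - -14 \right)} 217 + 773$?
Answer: $-7258$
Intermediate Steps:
$Y = 6632$ ($Y = \left(13 - -14\right) 217 + 773 = \left(13 + 14\right) 217 + 773 = 27 \cdot 217 + 773 = 5859 + 773 = 6632$)
$G{\left(218,-1666 \right)} - Y = -626 - 6632 = -7258$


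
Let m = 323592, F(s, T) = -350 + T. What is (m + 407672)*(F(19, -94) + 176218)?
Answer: 128537198336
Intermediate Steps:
(m + 407672)*(F(19, -94) + 176218) = (323592 + 407672)*((-350 - 94) + 176218) = 731264*(-444 + 176218) = 731264*175774 = 128537198336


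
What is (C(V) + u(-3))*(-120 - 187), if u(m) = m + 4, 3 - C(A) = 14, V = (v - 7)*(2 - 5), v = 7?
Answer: 3070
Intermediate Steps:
V = 0 (V = (7 - 7)*(2 - 5) = 0*(-3) = 0)
C(A) = -11 (C(A) = 3 - 1*14 = 3 - 14 = -11)
u(m) = 4 + m
(C(V) + u(-3))*(-120 - 187) = (-11 + (4 - 3))*(-120 - 187) = (-11 + 1)*(-307) = -10*(-307) = 3070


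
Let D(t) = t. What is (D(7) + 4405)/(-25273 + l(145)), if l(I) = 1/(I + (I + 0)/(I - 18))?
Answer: -81886720/469066753 ≈ -0.17457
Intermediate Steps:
l(I) = 1/(I + I/(-18 + I))
(D(7) + 4405)/(-25273 + l(145)) = (7 + 4405)/(-25273 + (-18 + 145)/(145*(-17 + 145))) = 4412/(-25273 + (1/145)*127/128) = 4412/(-25273 + (1/145)*(1/128)*127) = 4412/(-25273 + 127/18560) = 4412/(-469066753/18560) = 4412*(-18560/469066753) = -81886720/469066753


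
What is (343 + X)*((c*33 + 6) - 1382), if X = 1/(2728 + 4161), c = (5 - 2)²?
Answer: -30718064/83 ≈ -3.7010e+5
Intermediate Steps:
c = 9 (c = 3² = 9)
X = 1/6889 ≈ 0.00014516
(343 + X)*((c*33 + 6) - 1382) = (343 + 1/6889)*((9*33 + 6) - 1382) = 2362928*((297 + 6) - 1382)/6889 = 2362928*(303 - 1382)/6889 = (2362928/6889)*(-1079) = -30718064/83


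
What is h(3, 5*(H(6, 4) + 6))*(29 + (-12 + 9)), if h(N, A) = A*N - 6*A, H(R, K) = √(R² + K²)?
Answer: -2340 - 780*√13 ≈ -5152.3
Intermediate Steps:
H(R, K) = √(K² + R²)
h(N, A) = -6*A + A*N
h(3, 5*(H(6, 4) + 6))*(29 + (-12 + 9)) = ((5*(√(4² + 6²) + 6))*(-6 + 3))*(29 + (-12 + 9)) = ((5*(√(16 + 36) + 6))*(-3))*(29 - 3) = ((5*(√52 + 6))*(-3))*26 = ((5*(2*√13 + 6))*(-3))*26 = ((5*(6 + 2*√13))*(-3))*26 = ((30 + 10*√13)*(-3))*26 = (-90 - 30*√13)*26 = -2340 - 780*√13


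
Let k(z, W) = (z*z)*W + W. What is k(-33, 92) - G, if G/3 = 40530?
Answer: -21310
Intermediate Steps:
G = 121590 (G = 3*40530 = 121590)
k(z, W) = W + W*z² (k(z, W) = z²*W + W = W*z² + W = W + W*z²)
k(-33, 92) - G = 92*(1 + (-33)²) - 1*121590 = 92*(1 + 1089) - 121590 = 92*1090 - 121590 = 100280 - 121590 = -21310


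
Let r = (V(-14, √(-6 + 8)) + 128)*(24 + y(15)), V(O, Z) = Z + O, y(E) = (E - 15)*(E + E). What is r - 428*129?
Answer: -52476 + 24*√2 ≈ -52442.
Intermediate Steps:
y(E) = 2*E*(-15 + E) (y(E) = (-15 + E)*(2*E) = 2*E*(-15 + E))
V(O, Z) = O + Z
r = 2736 + 24*√2 (r = ((-14 + √(-6 + 8)) + 128)*(24 + 2*15*(-15 + 15)) = ((-14 + √2) + 128)*(24 + 2*15*0) = (114 + √2)*(24 + 0) = (114 + √2)*24 = 2736 + 24*√2 ≈ 2769.9)
r - 428*129 = (2736 + 24*√2) - 428*129 = (2736 + 24*√2) - 55212 = -52476 + 24*√2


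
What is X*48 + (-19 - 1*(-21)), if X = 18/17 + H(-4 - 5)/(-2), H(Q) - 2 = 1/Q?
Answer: 382/51 ≈ 7.4902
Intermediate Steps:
H(Q) = 2 + 1/Q
X = 35/306 (X = 18/17 + (2 + 1/(-4 - 5))/(-2) = 18*(1/17) + (2 + 1/(-9))*(-½) = 18/17 + (2 - ⅑)*(-½) = 18/17 + (17/9)*(-½) = 18/17 - 17/18 = 35/306 ≈ 0.11438)
X*48 + (-19 - 1*(-21)) = (35/306)*48 + (-19 - 1*(-21)) = 280/51 + (-19 + 21) = 280/51 + 2 = 382/51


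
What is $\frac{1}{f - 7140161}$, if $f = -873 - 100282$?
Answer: $- \frac{1}{7241316} \approx -1.381 \cdot 10^{-7}$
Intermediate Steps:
$f = -101155$ ($f = -873 - 100282 = -101155$)
$\frac{1}{f - 7140161} = \frac{1}{-101155 - 7140161} = \frac{1}{-7241316} = - \frac{1}{7241316}$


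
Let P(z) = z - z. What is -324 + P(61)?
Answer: -324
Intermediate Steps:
P(z) = 0
-324 + P(61) = -324 + 0 = -324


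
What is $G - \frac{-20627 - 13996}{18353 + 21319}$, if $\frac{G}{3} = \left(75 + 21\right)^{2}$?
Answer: $\frac{121876231}{4408} \approx 27649.0$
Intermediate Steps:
$G = 27648$ ($G = 3 \left(75 + 21\right)^{2} = 3 \cdot 96^{2} = 3 \cdot 9216 = 27648$)
$G - \frac{-20627 - 13996}{18353 + 21319} = 27648 - \frac{-20627 - 13996}{18353 + 21319} = 27648 - - \frac{34623}{39672} = 27648 - \left(-34623\right) \frac{1}{39672} = 27648 - - \frac{3847}{4408} = 27648 + \frac{3847}{4408} = \frac{121876231}{4408}$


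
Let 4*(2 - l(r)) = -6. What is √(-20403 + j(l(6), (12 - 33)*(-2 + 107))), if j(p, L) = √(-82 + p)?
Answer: √(-81612 + 2*I*√314)/2 ≈ 0.031014 + 142.84*I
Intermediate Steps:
l(r) = 7/2 (l(r) = 2 - ¼*(-6) = 2 + 3/2 = 7/2)
√(-20403 + j(l(6), (12 - 33)*(-2 + 107))) = √(-20403 + √(-82 + 7/2)) = √(-20403 + √(-157/2)) = √(-20403 + I*√314/2)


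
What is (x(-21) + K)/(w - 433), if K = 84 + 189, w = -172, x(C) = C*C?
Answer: -714/605 ≈ -1.1802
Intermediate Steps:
x(C) = C²
K = 273
(x(-21) + K)/(w - 433) = ((-21)² + 273)/(-172 - 433) = (441 + 273)/(-605) = 714*(-1/605) = -714/605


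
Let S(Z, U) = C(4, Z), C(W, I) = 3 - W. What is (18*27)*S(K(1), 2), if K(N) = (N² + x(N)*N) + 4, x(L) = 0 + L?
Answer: -486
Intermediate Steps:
x(L) = L
K(N) = 4 + 2*N² (K(N) = (N² + N*N) + 4 = (N² + N²) + 4 = 2*N² + 4 = 4 + 2*N²)
S(Z, U) = -1 (S(Z, U) = 3 - 1*4 = 3 - 4 = -1)
(18*27)*S(K(1), 2) = (18*27)*(-1) = 486*(-1) = -486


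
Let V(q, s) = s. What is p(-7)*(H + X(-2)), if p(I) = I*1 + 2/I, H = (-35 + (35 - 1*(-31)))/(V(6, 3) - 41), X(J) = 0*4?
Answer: 1581/266 ≈ 5.9436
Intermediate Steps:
X(J) = 0
H = -31/38 (H = (-35 + (35 - 1*(-31)))/(3 - 41) = (-35 + (35 + 31))/(-38) = (-35 + 66)*(-1/38) = 31*(-1/38) = -31/38 ≈ -0.81579)
p(I) = I + 2/I
p(-7)*(H + X(-2)) = (-7 + 2/(-7))*(-31/38 + 0) = (-7 + 2*(-1/7))*(-31/38) = (-7 - 2/7)*(-31/38) = -51/7*(-31/38) = 1581/266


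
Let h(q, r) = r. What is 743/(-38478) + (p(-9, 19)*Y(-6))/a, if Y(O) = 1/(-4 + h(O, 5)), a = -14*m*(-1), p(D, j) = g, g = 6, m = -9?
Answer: -6009/89782 ≈ -0.066929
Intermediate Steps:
p(D, j) = 6
a = -126 (a = -14*(-9)*(-1) = 126*(-1) = -126)
Y(O) = 1 (Y(O) = 1/(-4 + 5) = 1/1 = 1)
743/(-38478) + (p(-9, 19)*Y(-6))/a = 743/(-38478) + (6*1)/(-126) = 743*(-1/38478) + 6*(-1/126) = -743/38478 - 1/21 = -6009/89782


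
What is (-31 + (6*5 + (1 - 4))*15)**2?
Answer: 139876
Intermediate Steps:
(-31 + (6*5 + (1 - 4))*15)**2 = (-31 + (30 - 3)*15)**2 = (-31 + 27*15)**2 = (-31 + 405)**2 = 374**2 = 139876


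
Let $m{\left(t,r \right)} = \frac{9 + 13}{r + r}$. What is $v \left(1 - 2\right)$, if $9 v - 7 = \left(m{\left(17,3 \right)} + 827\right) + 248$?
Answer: $- \frac{3257}{27} \approx -120.63$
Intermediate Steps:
$m{\left(t,r \right)} = \frac{11}{r}$ ($m{\left(t,r \right)} = \frac{22}{2 r} = 22 \frac{1}{2 r} = \frac{11}{r}$)
$v = \frac{3257}{27}$ ($v = \frac{7}{9} + \frac{\left(\frac{11}{3} + 827\right) + 248}{9} = \frac{7}{9} + \frac{\frac{2492}{3} + 248}{9} = \frac{7}{9} + \frac{1}{9} \cdot \frac{3236}{3} = \frac{7}{9} + \frac{3236}{27} = \frac{3257}{27} \approx 120.63$)
$v \left(1 - 2\right) = \frac{3257 \left(1 - 2\right)}{27} = \frac{3257}{27} \left(-1\right) = - \frac{3257}{27}$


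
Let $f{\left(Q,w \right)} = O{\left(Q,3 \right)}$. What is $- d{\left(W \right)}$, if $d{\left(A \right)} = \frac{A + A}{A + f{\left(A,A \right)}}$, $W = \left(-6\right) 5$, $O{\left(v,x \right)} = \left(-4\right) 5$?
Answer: $- \frac{6}{5} \approx -1.2$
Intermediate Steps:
$O{\left(v,x \right)} = -20$
$f{\left(Q,w \right)} = -20$
$W = -30$
$d{\left(A \right)} = \frac{2 A}{-20 + A}$ ($d{\left(A \right)} = \frac{A + A}{A - 20} = \frac{2 A}{-20 + A}$)
$- d{\left(W \right)} = - \frac{2 \left(-30\right)}{-20 - 30} = - \frac{2 \left(-30\right)}{-50} = - \frac{2 \left(-30\right) \left(-1\right)}{50} = \left(-1\right) \frac{6}{5} = - \frac{6}{5}$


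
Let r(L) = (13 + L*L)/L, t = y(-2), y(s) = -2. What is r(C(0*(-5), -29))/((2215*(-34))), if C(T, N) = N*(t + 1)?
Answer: -427/1091995 ≈ -0.00039103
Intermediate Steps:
t = -2
C(T, N) = -N (C(T, N) = N*(-2 + 1) = N*(-1) = -N)
r(L) = (13 + L²)/L
r(C(0*(-5), -29))/((2215*(-34))) = (-1*(-29) + 13/((-1*(-29))))/((2215*(-34))) = (29 + 13/29)/(-75310) = (29 + 13*(1/29))*(-1/75310) = (29 + 13/29)*(-1/75310) = (854/29)*(-1/75310) = -427/1091995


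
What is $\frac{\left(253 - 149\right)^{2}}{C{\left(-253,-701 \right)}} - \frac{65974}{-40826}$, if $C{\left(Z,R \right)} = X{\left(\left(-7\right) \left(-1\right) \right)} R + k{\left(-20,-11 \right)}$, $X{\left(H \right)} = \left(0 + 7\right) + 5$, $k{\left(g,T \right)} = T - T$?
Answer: $\frac{14174909}{42928539} \approx 0.3302$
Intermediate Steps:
$k{\left(g,T \right)} = 0$
$X{\left(H \right)} = 12$ ($X{\left(H \right)} = 7 + 5 = 12$)
$C{\left(Z,R \right)} = 12 R$ ($C{\left(Z,R \right)} = 12 R + 0 = 12 R$)
$\frac{\left(253 - 149\right)^{2}}{C{\left(-253,-701 \right)}} - \frac{65974}{-40826} = \frac{\left(253 - 149\right)^{2}}{12 \left(-701\right)} - \frac{65974}{-40826} = \frac{104^{2}}{-8412} - - \frac{32987}{20413} = 10816 \left(- \frac{1}{8412}\right) + \frac{32987}{20413} = - \frac{2704}{2103} + \frac{32987}{20413} = \frac{14174909}{42928539}$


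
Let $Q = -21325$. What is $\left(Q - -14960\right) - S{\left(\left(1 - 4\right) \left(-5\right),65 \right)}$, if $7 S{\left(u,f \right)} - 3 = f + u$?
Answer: $- \frac{44638}{7} \approx -6376.9$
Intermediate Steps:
$S{\left(u,f \right)} = \frac{3}{7} + \frac{f}{7} + \frac{u}{7}$ ($S{\left(u,f \right)} = \frac{3}{7} + \frac{f + u}{7} = \frac{3}{7} + \left(\frac{f}{7} + \frac{u}{7}\right) = \frac{3}{7} + \frac{f}{7} + \frac{u}{7}$)
$\left(Q - -14960\right) - S{\left(\left(1 - 4\right) \left(-5\right),65 \right)} = \left(-21325 - -14960\right) - \left(\frac{3}{7} + \frac{1}{7} \cdot 65 + \frac{\left(1 - 4\right) \left(-5\right)}{7}\right) = \left(-21325 + 14960\right) - \left(\frac{3}{7} + \frac{65}{7} + \frac{\left(-3\right) \left(-5\right)}{7}\right) = -6365 - \left(\frac{3}{7} + \frac{65}{7} + \frac{1}{7} \cdot 15\right) = -6365 - \left(\frac{3}{7} + \frac{65}{7} + \frac{15}{7}\right) = -6365 - \frac{83}{7} = - \frac{44638}{7}$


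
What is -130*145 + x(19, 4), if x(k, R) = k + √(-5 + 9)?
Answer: -18829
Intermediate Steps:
x(k, R) = 2 + k (x(k, R) = k + √4 = k + 2 = 2 + k)
-130*145 + x(19, 4) = -130*145 + (2 + 19) = -18850 + 21 = -18829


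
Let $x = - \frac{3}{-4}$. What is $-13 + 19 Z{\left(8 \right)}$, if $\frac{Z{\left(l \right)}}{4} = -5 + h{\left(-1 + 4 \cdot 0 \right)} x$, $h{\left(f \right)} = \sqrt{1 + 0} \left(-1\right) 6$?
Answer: $-735$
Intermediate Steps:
$h{\left(f \right)} = -6$ ($h{\left(f \right)} = \sqrt{1} \left(-1\right) 6 = 1 \left(-1\right) 6 = \left(-1\right) 6 = -6$)
$x = \frac{3}{4}$ ($x = \left(-3\right) \left(- \frac{1}{4}\right) = \frac{3}{4} \approx 0.75$)
$Z{\left(l \right)} = -38$ ($Z{\left(l \right)} = 4 \left(-5 - \frac{9}{2}\right) = 4 \left(- \frac{19}{2}\right) = -38$)
$-13 + 19 Z{\left(8 \right)} = -13 + 19 \left(-38\right) = -13 - 722 = -735$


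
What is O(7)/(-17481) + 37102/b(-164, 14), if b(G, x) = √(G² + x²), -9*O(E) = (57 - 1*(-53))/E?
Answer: 110/1101303 + 1427*√6773/521 ≈ 225.41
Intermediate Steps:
O(E) = -110/(9*E) (O(E) = -(57 - 1*(-53))/(9*E) = -(57 + 53)/(9*E) = -110/(9*E))
O(7)/(-17481) + 37102/b(-164, 14) = -110/9/7/(-17481) + 37102/(√((-164)² + 14²)) = -110/9*⅐*(-1/17481) + 37102/(√(26896 + 196)) = -110/63*(-1/17481) + 37102/(√27092) = 110/1101303 + 37102/((2*√6773)) = 110/1101303 + 37102*(√6773/13546) = 110/1101303 + 1427*√6773/521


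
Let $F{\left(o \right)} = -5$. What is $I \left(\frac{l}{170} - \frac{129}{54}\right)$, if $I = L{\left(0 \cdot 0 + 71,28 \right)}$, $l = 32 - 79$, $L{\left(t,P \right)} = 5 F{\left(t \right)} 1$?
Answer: $\frac{10195}{153} \approx 66.634$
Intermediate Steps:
$L{\left(t,P \right)} = -25$ ($L{\left(t,P \right)} = 5 \left(-5\right) 1 = \left(-25\right) 1 = -25$)
$l = -47$ ($l = 32 - 79 = -47$)
$I = -25$
$I \left(\frac{l}{170} - \frac{129}{54}\right) = - 25 \left(- \frac{47}{170} - \frac{129}{54}\right) = - 25 \left(\left(-47\right) \frac{1}{170} - \frac{43}{18}\right) = - 25 \left(- \frac{47}{170} - \frac{43}{18}\right) = \left(-25\right) \left(- \frac{2039}{765}\right) = \frac{10195}{153}$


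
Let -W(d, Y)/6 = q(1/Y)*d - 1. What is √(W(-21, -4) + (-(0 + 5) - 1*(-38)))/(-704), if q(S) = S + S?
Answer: -I*√6/352 ≈ -0.0069588*I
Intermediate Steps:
q(S) = 2*S
W(d, Y) = 6 - 12*d/Y (W(d, Y) = -6*((2/Y)*d - 1) = -6*(2*d/Y - 1) = -6*(-1 + 2*d/Y) = 6 - 12*d/Y)
√(W(-21, -4) + (-(0 + 5) - 1*(-38)))/(-704) = √((6 - 12*(-21)/(-4)) + (-(0 + 5) - 1*(-38)))/(-704) = √((6 - 12*(-21)*(-¼)) + (-1*5 + 38))*(-1/704) = √((6 - 63) + (-5 + 38))*(-1/704) = √(-57 + 33)*(-1/704) = √(-24)*(-1/704) = (2*I*√6)*(-1/704) = -I*√6/352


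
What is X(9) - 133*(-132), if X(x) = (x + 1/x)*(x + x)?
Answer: 17720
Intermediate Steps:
X(x) = 2*x*(x + 1/x) (X(x) = (x + 1/x)*(2*x) = 2*x*(x + 1/x))
X(9) - 133*(-132) = (2 + 2*9**2) - 133*(-132) = (2 + 2*81) + 17556 = (2 + 162) + 17556 = 164 + 17556 = 17720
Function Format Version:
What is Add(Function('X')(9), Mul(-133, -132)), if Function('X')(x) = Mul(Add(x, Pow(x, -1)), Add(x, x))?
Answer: 17720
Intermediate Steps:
Function('X')(x) = Mul(2, x, Add(x, Pow(x, -1))) (Function('X')(x) = Mul(Add(x, Pow(x, -1)), Mul(2, x)) = Mul(2, x, Add(x, Pow(x, -1))))
Add(Function('X')(9), Mul(-133, -132)) = Add(Add(2, Mul(2, Pow(9, 2))), Mul(-133, -132)) = Add(Add(2, Mul(2, 81)), 17556) = Add(Add(2, 162), 17556) = Add(164, 17556) = 17720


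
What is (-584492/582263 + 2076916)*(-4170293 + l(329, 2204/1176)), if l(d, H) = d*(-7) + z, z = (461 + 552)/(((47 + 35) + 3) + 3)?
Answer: -55505464345787604120/6404893 ≈ -8.6661e+12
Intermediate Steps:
z = 1013/88 (z = 1013/((82 + 3) + 3) = 1013/(85 + 3) = 1013/88 ≈ 11.511)
l(d, H) = 1013/88 - 7*d (l(d, H) = d*(-7) + 1013/88 = -7*d + 1013/88 = 1013/88 - 7*d)
(-584492/582263 + 2076916)*(-4170293 + l(329, 2204/1176)) = (-584492/582263 + 2076916)*(-4170293 + (1013/88 - 7*329)) = (-584492*1/582263 + 2076916)*(-4170293 + (1013/88 - 2303)) = (-584492/582263 + 2076916)*(-4170293 - 201651/88) = (1209310756416/582263)*(-367187435/88) = -55505464345787604120/6404893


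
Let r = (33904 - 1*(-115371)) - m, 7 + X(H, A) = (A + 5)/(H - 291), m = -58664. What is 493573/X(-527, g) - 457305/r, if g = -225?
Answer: -13992729021296/190818689 ≈ -73330.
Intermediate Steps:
X(H, A) = -7 + (5 + A)/(-291 + H) (X(H, A) = -7 + (A + 5)/(H - 291) = -7 + (5 + A)/(-291 + H))
r = 207939 (r = (33904 - 1*(-115371)) - 1*(-58664) = (33904 + 115371) + 58664 = 149275 + 58664 = 207939)
493573/X(-527, g) - 457305/r = 493573/(((2042 - 225 - 7*(-527))/(-291 - 527))) - 457305/207939 = 493573/(((2042 - 225 + 3689)/(-818))) - 457305*1/207939 = 493573/((-1/818*5506)) - 152435/69313 = 493573/(-2753/409) - 152435/69313 = 493573*(-409/2753) - 152435/69313 = -201871357/2753 - 152435/69313 = -13992729021296/190818689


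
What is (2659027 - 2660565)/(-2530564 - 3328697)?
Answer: 1538/5859261 ≈ 0.00026249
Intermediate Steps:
(2659027 - 2660565)/(-2530564 - 3328697) = -1538/(-5859261) = -1538*(-1/5859261) = 1538/5859261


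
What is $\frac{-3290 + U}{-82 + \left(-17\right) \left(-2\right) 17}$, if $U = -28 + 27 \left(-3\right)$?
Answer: $- \frac{3399}{496} \approx -6.8528$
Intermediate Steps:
$U = -109$ ($U = -28 - 81 = -109$)
$\frac{-3290 + U}{-82 + \left(-17\right) \left(-2\right) 17} = \frac{-3290 - 109}{-82 + \left(-17\right) \left(-2\right) 17} = - \frac{3399}{-82 + 34 \cdot 17} = - \frac{3399}{-82 + 578} = - \frac{3399}{496}$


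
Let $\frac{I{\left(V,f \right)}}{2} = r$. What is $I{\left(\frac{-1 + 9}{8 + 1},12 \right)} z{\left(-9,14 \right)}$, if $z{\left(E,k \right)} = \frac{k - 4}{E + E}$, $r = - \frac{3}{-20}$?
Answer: $- \frac{1}{6} \approx -0.16667$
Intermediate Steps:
$r = \frac{3}{20}$ ($r = \left(-3\right) \left(- \frac{1}{20}\right) = \frac{3}{20} \approx 0.15$)
$z{\left(E,k \right)} = \frac{-4 + k}{2 E}$
$I{\left(V,f \right)} = \frac{3}{10}$ ($I{\left(V,f \right)} = 2 \cdot \frac{3}{20} = \frac{3}{10}$)
$I{\left(\frac{-1 + 9}{8 + 1},12 \right)} z{\left(-9,14 \right)} = \frac{3 \frac{-4 + 14}{2 \left(-9\right)}}{10} = \frac{3 \cdot \frac{1}{2} \left(- \frac{1}{9}\right) 10}{10} = \frac{3}{10} \left(- \frac{5}{9}\right) = - \frac{1}{6}$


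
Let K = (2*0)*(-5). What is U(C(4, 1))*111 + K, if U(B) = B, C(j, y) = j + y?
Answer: 555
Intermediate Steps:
K = 0 (K = 0*(-5) = 0)
U(C(4, 1))*111 + K = (4 + 1)*111 + 0 = 5*111 + 0 = 555 + 0 = 555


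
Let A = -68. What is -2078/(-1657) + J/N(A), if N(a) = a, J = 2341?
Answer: -3737733/112676 ≈ -33.172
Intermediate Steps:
-2078/(-1657) + J/N(A) = -2078/(-1657) + 2341/(-68) = -2078*(-1/1657) + 2341*(-1/68) = 2078/1657 - 2341/68 = -3737733/112676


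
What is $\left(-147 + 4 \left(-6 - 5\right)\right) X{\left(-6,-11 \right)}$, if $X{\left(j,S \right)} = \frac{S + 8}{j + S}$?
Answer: $- \frac{573}{17} \approx -33.706$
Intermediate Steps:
$X{\left(j,S \right)} = \frac{8 + S}{S + j}$
$\left(-147 + 4 \left(-6 - 5\right)\right) X{\left(-6,-11 \right)} = \left(-147 + 4 \left(-6 - 5\right)\right) \frac{8 - 11}{-11 - 6} = \left(-147 + 4 \left(-11\right)\right) \frac{1}{-17} \left(-3\right) = \left(-147 - 44\right) \left(\left(- \frac{1}{17}\right) \left(-3\right)\right) = \left(-191\right) \frac{3}{17} = - \frac{573}{17}$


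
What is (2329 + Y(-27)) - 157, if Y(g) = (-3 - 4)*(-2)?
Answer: 2186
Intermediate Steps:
Y(g) = 14 (Y(g) = -7*(-2) = 14)
(2329 + Y(-27)) - 157 = (2329 + 14) - 157 = 2343 - 157 = 2186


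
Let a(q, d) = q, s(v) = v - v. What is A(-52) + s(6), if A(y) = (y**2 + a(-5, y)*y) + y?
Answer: 2912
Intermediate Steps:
s(v) = 0
A(y) = y**2 - 4*y (A(y) = (y**2 - 5*y) + y = y**2 - 4*y)
A(-52) + s(6) = -52*(-4 - 52) + 0 = -52*(-56) + 0 = 2912 + 0 = 2912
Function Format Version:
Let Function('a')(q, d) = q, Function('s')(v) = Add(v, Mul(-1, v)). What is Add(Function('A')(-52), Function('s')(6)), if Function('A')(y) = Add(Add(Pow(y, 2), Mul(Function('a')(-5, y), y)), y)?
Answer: 2912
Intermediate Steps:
Function('s')(v) = 0
Function('A')(y) = Add(Pow(y, 2), Mul(-4, y)) (Function('A')(y) = Add(Add(Pow(y, 2), Mul(-5, y)), y) = Add(Pow(y, 2), Mul(-4, y)))
Add(Function('A')(-52), Function('s')(6)) = Add(Mul(-52, Add(-4, -52)), 0) = Add(Mul(-52, -56), 0) = Add(2912, 0) = 2912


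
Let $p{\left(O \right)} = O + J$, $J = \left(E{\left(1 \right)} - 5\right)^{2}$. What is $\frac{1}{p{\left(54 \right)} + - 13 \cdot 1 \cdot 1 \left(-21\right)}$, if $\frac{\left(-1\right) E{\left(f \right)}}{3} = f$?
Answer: $\frac{1}{391} \approx 0.0025575$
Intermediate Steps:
$E{\left(f \right)} = - 3 f$
$J = 64$ ($J = \left(\left(-3\right) 1 - 5\right)^{2} = \left(-3 - 5\right)^{2} = \left(-8\right)^{2} = 64$)
$p{\left(O \right)} = 64 + O$ ($p{\left(O \right)} = O + 64 = 64 + O$)
$\frac{1}{p{\left(54 \right)} + - 13 \cdot 1 \cdot 1 \left(-21\right)} = \frac{1}{\left(64 + 54\right) + - 13 \cdot 1 \cdot 1 \left(-21\right)} = \frac{1}{118 + \left(-13\right) 1 \left(-21\right)} = \frac{1}{118 - -273} = \frac{1}{118 + 273} = \frac{1}{391}$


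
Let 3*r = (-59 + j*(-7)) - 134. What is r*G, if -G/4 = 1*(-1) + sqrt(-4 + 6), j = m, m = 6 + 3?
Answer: -1024/3 + 1024*sqrt(2)/3 ≈ 141.39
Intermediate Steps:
m = 9
j = 9
r = -256/3 (r = ((-59 + 9*(-7)) - 134)/3 = ((-59 - 63) - 134)/3 = (-122 - 134)/3 = (1/3)*(-256) = -256/3 ≈ -85.333)
G = 4 - 4*sqrt(2) (G = -4*(1*(-1) + sqrt(-4 + 6)) = -4*(-1 + sqrt(2)) = 4 - 4*sqrt(2) ≈ -1.6569)
r*G = -256*(4 - 4*sqrt(2))/3 = -1024/3 + 1024*sqrt(2)/3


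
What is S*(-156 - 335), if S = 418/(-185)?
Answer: 205238/185 ≈ 1109.4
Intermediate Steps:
S = -418/185 (S = 418*(-1/185) = -418/185 ≈ -2.2595)
S*(-156 - 335) = -418*(-156 - 335)/185 = -418/185*(-491) = 205238/185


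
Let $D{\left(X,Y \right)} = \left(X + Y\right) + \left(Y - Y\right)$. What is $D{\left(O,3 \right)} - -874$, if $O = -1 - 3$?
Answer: $873$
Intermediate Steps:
$O = -4$ ($O = -1 - 3 = -4$)
$D{\left(X,Y \right)} = X + Y$ ($D{\left(X,Y \right)} = \left(X + Y\right) + 0 = X + Y$)
$D{\left(O,3 \right)} - -874 = \left(-4 + 3\right) - -874 = -1 + 874 = 873$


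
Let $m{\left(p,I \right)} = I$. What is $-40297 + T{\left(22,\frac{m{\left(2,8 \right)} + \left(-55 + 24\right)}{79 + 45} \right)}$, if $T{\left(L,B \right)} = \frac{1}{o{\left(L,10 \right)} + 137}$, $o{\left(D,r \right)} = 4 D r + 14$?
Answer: $- \frac{41546206}{1031} \approx -40297.0$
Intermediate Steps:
$o{\left(D,r \right)} = 14 + 4 D r$ ($o{\left(D,r \right)} = 4 D r + 14 = 14 + 4 D r$)
$T{\left(L,B \right)} = \frac{1}{151 + 40 L}$ ($T{\left(L,B \right)} = \frac{1}{\left(14 + 4 L 10\right) + 137} = \frac{1}{\left(14 + 40 L\right) + 137} = \frac{1}{151 + 40 L}$)
$-40297 + T{\left(22,\frac{m{\left(2,8 \right)} + \left(-55 + 24\right)}{79 + 45} \right)} = -40297 + \frac{1}{151 + 40 \cdot 22} = -40297 + \frac{1}{151 + 880} = -40297 + \frac{1}{1031} = - \frac{41546206}{1031}$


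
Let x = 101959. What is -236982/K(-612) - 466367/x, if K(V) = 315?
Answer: -736647071/973245 ≈ -756.90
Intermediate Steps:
-236982/K(-612) - 466367/x = -236982/315 - 466367/101959 = -236982*1/315 - 466367*1/101959 = -78994/105 - 42397/9269 = -736647071/973245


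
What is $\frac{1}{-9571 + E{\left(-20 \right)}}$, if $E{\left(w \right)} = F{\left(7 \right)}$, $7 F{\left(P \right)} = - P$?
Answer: $- \frac{1}{9572} \approx -0.00010447$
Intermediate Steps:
$F{\left(P \right)} = - \frac{P}{7}$ ($F{\left(P \right)} = \frac{\left(-1\right) P}{7} = - \frac{P}{7}$)
$E{\left(w \right)} = -1$ ($E{\left(w \right)} = \left(- \frac{1}{7}\right) 7 = -1$)
$\frac{1}{-9571 + E{\left(-20 \right)}} = \frac{1}{-9571 - 1} = \frac{1}{-9572} = - \frac{1}{9572}$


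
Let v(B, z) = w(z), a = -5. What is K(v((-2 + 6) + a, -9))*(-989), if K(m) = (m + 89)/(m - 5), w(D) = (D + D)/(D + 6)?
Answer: -93955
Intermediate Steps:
w(D) = 2*D/(6 + D) (w(D) = (2*D)/(6 + D) = 2*D/(6 + D))
v(B, z) = 2*z/(6 + z)
K(m) = (89 + m)/(-5 + m)
K(v((-2 + 6) + a, -9))*(-989) = ((89 + 2*(-9)/(6 - 9))/(-5 + 2*(-9)/(6 - 9)))*(-989) = ((89 + 2*(-9)/(-3))/(-5 + 2*(-9)/(-3)))*(-989) = ((89 + 2*(-9)*(-⅓))/(-5 + 2*(-9)*(-⅓)))*(-989) = ((89 + 6)/(-5 + 6))*(-989) = (95/1)*(-989) = (1*95)*(-989) = 95*(-989) = -93955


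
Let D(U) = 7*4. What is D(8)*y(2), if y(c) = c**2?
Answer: 112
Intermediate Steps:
D(U) = 28
D(8)*y(2) = 28*2**2 = 28*4 = 112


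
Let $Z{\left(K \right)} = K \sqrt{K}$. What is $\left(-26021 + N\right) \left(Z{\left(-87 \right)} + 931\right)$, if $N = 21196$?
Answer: $-4492075 + 419775 i \sqrt{87} \approx -4.4921 \cdot 10^{6} + 3.9154 \cdot 10^{6} i$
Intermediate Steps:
$Z{\left(K \right)} = K^{\frac{3}{2}}$
$\left(-26021 + N\right) \left(Z{\left(-87 \right)} + 931\right) = \left(-26021 + 21196\right) \left(\left(-87\right)^{\frac{3}{2}} + 931\right) = - 4825 \left(- 87 i \sqrt{87} + 931\right) = - 4825 \left(931 - 87 i \sqrt{87}\right) = -4492075 + 419775 i \sqrt{87}$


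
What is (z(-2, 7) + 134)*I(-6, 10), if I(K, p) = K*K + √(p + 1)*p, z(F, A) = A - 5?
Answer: 4896 + 1360*√11 ≈ 9406.6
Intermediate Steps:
z(F, A) = -5 + A
I(K, p) = K² + p*√(1 + p) (I(K, p) = K² + √(1 + p)*p = K² + p*√(1 + p))
(z(-2, 7) + 134)*I(-6, 10) = ((-5 + 7) + 134)*((-6)² + 10*√(1 + 10)) = (2 + 134)*(36 + 10*√11) = 136*(36 + 10*√11) = 4896 + 1360*√11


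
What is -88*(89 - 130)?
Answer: 3608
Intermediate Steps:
-88*(89 - 130) = -88*(-41) = 3608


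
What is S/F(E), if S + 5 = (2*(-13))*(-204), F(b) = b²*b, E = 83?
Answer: 5299/571787 ≈ 0.0092674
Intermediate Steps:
F(b) = b³
S = 5299 (S = -5 + (2*(-13))*(-204) = -5 - 26*(-204) = -5 + 5304 = 5299)
S/F(E) = 5299/(83³) = 5299/571787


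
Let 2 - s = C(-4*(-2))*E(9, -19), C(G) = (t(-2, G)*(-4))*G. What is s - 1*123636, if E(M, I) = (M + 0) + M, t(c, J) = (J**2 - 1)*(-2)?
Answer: -196210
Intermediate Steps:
t(c, J) = 2 - 2*J**2 (t(c, J) = (-1 + J**2)*(-2) = 2 - 2*J**2)
E(M, I) = 2*M (E(M, I) = M + M = 2*M)
C(G) = G*(-8 + 8*G**2) (C(G) = ((2 - 2*G**2)*(-4))*G = (-8 + 8*G**2)*G = G*(-8 + 8*G**2))
s = -72574 (s = 2 - 8*(-4*(-2))*(-1 + (-4*(-2))**2)*2*9 = 2 - 8*8*(-1 + 8**2)*18 = 2 - 8*8*(-1 + 64)*18 = 2 - 8*8*63*18 = 2 - 4032*18 = 2 - 1*72576 = 2 - 72576 = -72574)
s - 1*123636 = -72574 - 1*123636 = -72574 - 123636 = -196210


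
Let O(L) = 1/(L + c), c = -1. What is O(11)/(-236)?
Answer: -1/2360 ≈ -0.00042373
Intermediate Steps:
O(L) = 1/(-1 + L) (O(L) = 1/(L - 1) = 1/(-1 + L))
O(11)/(-236) = 1/((-1 + 11)*(-236)) = -1/236/10 = (⅒)*(-1/236) = -1/2360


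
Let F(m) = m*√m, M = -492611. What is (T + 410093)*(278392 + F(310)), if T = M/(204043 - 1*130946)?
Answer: 8345099585540720/73097 + 9292583377100*√310/73097 ≈ 1.1640e+11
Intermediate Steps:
T = -492611/73097 (T = -492611/(204043 - 1*130946) = -492611/(204043 - 130946) = -492611/73097 ≈ -6.7391)
F(m) = m^(3/2)
(T + 410093)*(278392 + F(310)) = (-492611/73097 + 410093)*(278392 + 310^(3/2)) = 29976075410*(278392 + 310*√310)/73097 = 8345099585540720/73097 + 9292583377100*√310/73097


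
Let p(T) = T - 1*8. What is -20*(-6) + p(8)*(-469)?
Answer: 120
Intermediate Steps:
p(T) = -8 + T (p(T) = T - 8 = -8 + T)
-20*(-6) + p(8)*(-469) = -20*(-6) + (-8 + 8)*(-469) = 120 + 0*(-469) = 120 + 0 = 120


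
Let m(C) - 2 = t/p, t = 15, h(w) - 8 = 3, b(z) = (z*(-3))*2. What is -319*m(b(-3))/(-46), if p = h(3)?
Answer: 1073/46 ≈ 23.326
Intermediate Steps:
b(z) = -6*z (b(z) = -3*z*2 = -6*z)
h(w) = 11 (h(w) = 8 + 3 = 11)
p = 11
m(C) = 37/11 (m(C) = 2 + 15/11 = 37/11)
-319*m(b(-3))/(-46) = -1073/(-46) = -1073*(-1)/46 = -319*(-37/506) = 1073/46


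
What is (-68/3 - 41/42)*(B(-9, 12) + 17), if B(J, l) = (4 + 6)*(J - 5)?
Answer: 40713/14 ≈ 2908.1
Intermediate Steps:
B(J, l) = -50 + 10*J (B(J, l) = 10*(-5 + J) = -50 + 10*J)
(-68/3 - 41/42)*(B(-9, 12) + 17) = (-68/3 - 41/42)*((-50 + 10*(-9)) + 17) = (-68*⅓ - 41*1/42)*((-50 - 90) + 17) = (-68/3 - 41/42)*(-140 + 17) = -331/14*(-123) = 40713/14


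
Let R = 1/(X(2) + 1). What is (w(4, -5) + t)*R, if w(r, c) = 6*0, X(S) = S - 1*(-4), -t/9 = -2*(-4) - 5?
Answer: -27/7 ≈ -3.8571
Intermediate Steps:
t = -27 (t = -9*(-2*(-4) - 5) = -9*(8 - 5) = -9*3 = -27)
X(S) = 4 + S (X(S) = S + 4 = 4 + S)
w(r, c) = 0
R = ⅐ (R = 1/((4 + 2) + 1) = 1/(6 + 1) = 1/7 = ⅐ ≈ 0.14286)
(w(4, -5) + t)*R = (0 - 27)*(⅐) = -27*⅐ = -27/7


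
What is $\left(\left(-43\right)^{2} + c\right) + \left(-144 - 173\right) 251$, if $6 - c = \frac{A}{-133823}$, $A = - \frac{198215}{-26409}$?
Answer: $- \frac{274644435244969}{3534131607} \approx -77712.0$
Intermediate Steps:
$A = \frac{198215}{26409}$ ($A = \left(-198215\right) \left(- \frac{1}{26409}\right) = \frac{198215}{26409} \approx 7.5056$)
$c = \frac{21204987857}{3534131607}$ ($c = 6 - \frac{198215}{26409 \left(-133823\right)} = 6 - \frac{198215}{26409} \left(- \frac{1}{133823}\right) = 6 - - \frac{198215}{3534131607} = 6 + \frac{198215}{3534131607} = \frac{21204987857}{3534131607} \approx 6.0001$)
$\left(\left(-43\right)^{2} + c\right) + \left(-144 - 173\right) 251 = \left(\left(-43\right)^{2} + \frac{21204987857}{3534131607}\right) + \left(-144 - 173\right) 251 = \left(1849 + \frac{21204987857}{3534131607}\right) - 79567 = \frac{6555814329200}{3534131607} - 79567 = - \frac{274644435244969}{3534131607}$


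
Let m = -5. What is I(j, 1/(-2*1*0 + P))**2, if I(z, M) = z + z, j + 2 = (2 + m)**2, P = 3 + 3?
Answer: 196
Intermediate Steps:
P = 6
j = 7 (j = -2 + (2 - 5)**2 = -2 + (-3)**2 = -2 + 9 = 7)
I(z, M) = 2*z
I(j, 1/(-2*1*0 + P))**2 = (2*7)**2 = 14**2 = 196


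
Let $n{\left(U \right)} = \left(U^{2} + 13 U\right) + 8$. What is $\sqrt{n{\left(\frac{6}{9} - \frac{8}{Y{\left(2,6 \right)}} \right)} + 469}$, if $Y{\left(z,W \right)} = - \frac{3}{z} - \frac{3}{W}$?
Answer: $\frac{\sqrt{5035}}{3} \approx 23.653$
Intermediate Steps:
$Y{\left(z,W \right)} = - \frac{3}{W} - \frac{3}{z}$
$n{\left(U \right)} = 8 + U^{2} + 13 U$
$\sqrt{n{\left(\frac{6}{9} - \frac{8}{Y{\left(2,6 \right)}} \right)} + 469} = \sqrt{\left(8 + \left(\frac{6}{9} - \frac{8}{- \frac{3}{6} - \frac{3}{2}}\right)^{2} + 13 \left(\frac{6}{9} - \frac{8}{- \frac{3}{6} - \frac{3}{2}}\right)\right) + 469} = \sqrt{\left(8 + \left(6 \cdot \frac{1}{9} - \frac{8}{\left(-3\right) \frac{1}{6} - \frac{3}{2}}\right)^{2} + 13 \left(6 \cdot \frac{1}{9} - \frac{8}{\left(-3\right) \frac{1}{6} - \frac{3}{2}}\right)\right) + 469} = \sqrt{\left(8 + \left(\frac{2}{3} - \frac{8}{- \frac{1}{2} - \frac{3}{2}}\right)^{2} + 13 \left(\frac{2}{3} - \frac{8}{- \frac{1}{2} - \frac{3}{2}}\right)\right) + 469} = \sqrt{\left(8 + \left(\frac{2}{3} - \frac{8}{-2}\right)^{2} + 13 \left(\frac{2}{3} - \frac{8}{-2}\right)\right) + 469} = \sqrt{\left(8 + \left(\frac{2}{3} - -4\right)^{2} + 13 \left(\frac{2}{3} - -4\right)\right) + 469} = \sqrt{\left(8 + \left(\frac{2}{3} + 4\right)^{2} + 13 \left(\frac{2}{3} + 4\right)\right) + 469} = \sqrt{\left(8 + \left(\frac{14}{3}\right)^{2} + 13 \cdot \frac{14}{3}\right) + 469} = \sqrt{\left(8 + \frac{196}{9} + \frac{182}{3}\right) + 469} = \sqrt{\frac{814}{9} + 469} = \sqrt{\frac{5035}{9}} = \frac{\sqrt{5035}}{3}$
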